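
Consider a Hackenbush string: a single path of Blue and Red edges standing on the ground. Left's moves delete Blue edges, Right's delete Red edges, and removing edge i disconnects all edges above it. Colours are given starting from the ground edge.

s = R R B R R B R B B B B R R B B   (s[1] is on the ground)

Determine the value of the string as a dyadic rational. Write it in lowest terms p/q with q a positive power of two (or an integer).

-14873/8192

Recurse on prefixes of the 15-edge string R R B R R B R B B B B R R B B:
step 1: add R to get R; options L={  } R={ 0 } → -1
step 2: add R to get RR; options L={  } R={ -1; 0 } → -2
step 3: add B to get RRB; options L={ -2 } R={ -1; 0 } → -3/2
step 4: add R to get RRBR; options L={ -2 } R={ -3/2; -1; 0 } → -7/4
step 5: add R to get RRBRR; options L={ -2 } R={ -7/4; -3/2; -1; 0 } → -15/8
step 6: add B to get RRBRRB; options L={ -2; -15/8 } R={ -7/4; -3/2; -1; 0 } → -29/16
step 7: add R to get RRBRRBR; options L={ -2; -15/8 } R={ -29/16; -7/4; -3/2; -1; 0 } → -59/32
step 8: add B to get RRBRRBRB; options L={ -2; -15/8; -59/32 } R={ -29/16; -7/4; -3/2; -1; 0 } → -117/64
step 9: add B to get RRBRRBRBB; options L={ -2; -15/8; -59/32; -117/64 } R={ -29/16; -7/4; -3/2; -1; 0 } → -233/128
step 10: add B to get RRBRRBRBBB; options L={ -2; -15/8; -59/32; -117/64; -233/128 } R={ -29/16; -7/4; -3/2; -1; 0 } → -465/256
step 11: add B to get RRBRRBRBBBB; options L={ -2; -15/8; -59/32; -117/64; -233/128; -465/256 } R={ -29/16; -7/4; -3/2; -1; 0 } → -929/512
step 12: add R to get RRBRRBRBBBBR; options L={ -2; -15/8; -59/32; -117/64; -233/128; -465/256 } R={ -929/512; -29/16; -7/4; -3/2; -1; 0 } → -1859/1024
step 13: add R to get RRBRRBRBBBBRR; options L={ -2; -15/8; -59/32; -117/64; -233/128; -465/256 } R={ -1859/1024; -929/512; -29/16; -7/4; -3/2; -1; 0 } → -3719/2048
step 14: add B to get RRBRRBRBBBBRRB; options L={ -2; -15/8; -59/32; -117/64; -233/128; -465/256; -3719/2048 } R={ -1859/1024; -929/512; -29/16; -7/4; -3/2; -1; 0 } → -7437/4096
step 15: add B to get RRBRRBRBBBBRRBB; options L={ -2; -15/8; -59/32; -117/64; -233/128; -465/256; -3719/2048; -7437/4096 } R={ -1859/1024; -929/512; -29/16; -7/4; -3/2; -1; 0 } → -14873/8192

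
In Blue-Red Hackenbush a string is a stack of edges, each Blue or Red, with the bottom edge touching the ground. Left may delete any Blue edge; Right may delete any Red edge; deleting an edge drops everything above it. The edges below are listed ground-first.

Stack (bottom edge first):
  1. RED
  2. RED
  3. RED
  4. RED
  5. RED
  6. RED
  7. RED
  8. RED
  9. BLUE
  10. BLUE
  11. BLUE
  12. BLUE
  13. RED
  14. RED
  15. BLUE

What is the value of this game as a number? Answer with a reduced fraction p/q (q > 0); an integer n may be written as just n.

step 1: add RED to get R; options L={ — } R={ 0 } gives -1
step 2: add RED to get RR; options L={ — } R={ -1 0 } gives -2
step 3: add RED to get RRR; options L={ — } R={ -2 -1 0 } gives -3
step 4: add RED to get RRRR; options L={ — } R={ -3 -2 -1 0 } gives -4
step 5: add RED to get RRRRR; options L={ — } R={ -4 -3 -2 -1 0 } gives -5
step 6: add RED to get RRRRRR; options L={ — } R={ -5 -4 -3 -2 -1 0 } gives -6
step 7: add RED to get RRRRRRR; options L={ — } R={ -6 -5 -4 -3 -2 -1 0 } gives -7
step 8: add RED to get RRRRRRRR; options L={ — } R={ -7 -6 -5 -4 -3 -2 -1 0 } gives -8
step 9: add BLUE to get RRRRRRRRB; options L={ -8 } R={ -7 -6 -5 -4 -3 -2 -1 0 } gives -15/2
step 10: add BLUE to get RRRRRRRRBB; options L={ -8 -15/2 } R={ -7 -6 -5 -4 -3 -2 -1 0 } gives -29/4
step 11: add BLUE to get RRRRRRRRBBB; options L={ -8 -15/2 -29/4 } R={ -7 -6 -5 -4 -3 -2 -1 0 } gives -57/8
step 12: add BLUE to get RRRRRRRRBBBB; options L={ -8 -15/2 -29/4 -57/8 } R={ -7 -6 -5 -4 -3 -2 -1 0 } gives -113/16
step 13: add RED to get RRRRRRRRBBBBR; options L={ -8 -15/2 -29/4 -57/8 } R={ -113/16 -7 -6 -5 -4 -3 -2 -1 0 } gives -227/32
step 14: add RED to get RRRRRRRRBBBBRR; options L={ -8 -15/2 -29/4 -57/8 } R={ -227/32 -113/16 -7 -6 -5 -4 -3 -2 -1 0 } gives -455/64
step 15: add BLUE to get RRRRRRRRBBBBRRB; options L={ -8 -15/2 -29/4 -57/8 -455/64 } R={ -227/32 -113/16 -7 -6 -5 -4 -3 -2 -1 0 } gives -909/128

-909/128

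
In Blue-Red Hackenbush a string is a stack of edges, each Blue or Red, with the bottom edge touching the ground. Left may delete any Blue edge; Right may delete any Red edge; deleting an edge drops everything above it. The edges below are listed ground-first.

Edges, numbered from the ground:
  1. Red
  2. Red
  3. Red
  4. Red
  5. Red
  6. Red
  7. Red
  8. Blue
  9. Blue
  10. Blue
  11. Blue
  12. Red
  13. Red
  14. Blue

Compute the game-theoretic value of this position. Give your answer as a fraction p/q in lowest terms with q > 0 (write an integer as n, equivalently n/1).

Build G(s[:k]) for k = 1..14, string s = Red Red Red Red Red Red Red Blue Blue Blue Blue Red Red Blue.
R: Left { ∅ }, Right { 0 } -> simplest -1
RR: Left { ∅ }, Right { -1 0 } -> simplest -2
RRR: Left { ∅ }, Right { -2 -1 0 } -> simplest -3
RRRR: Left { ∅ }, Right { -3 -2 -1 0 } -> simplest -4
RRRRR: Left { ∅ }, Right { -4 -3 -2 -1 0 } -> simplest -5
RRRRRR: Left { ∅ }, Right { -5 -4 -3 -2 -1 0 } -> simplest -6
RRRRRRR: Left { ∅ }, Right { -6 -5 -4 -3 -2 -1 0 } -> simplest -7
RRRRRRRB: Left { -7 }, Right { -6 -5 -4 -3 -2 -1 0 } -> simplest -13/2
RRRRRRRBB: Left { -7 -13/2 }, Right { -6 -5 -4 -3 -2 -1 0 } -> simplest -25/4
RRRRRRRBBB: Left { -7 -13/2 -25/4 }, Right { -6 -5 -4 -3 -2 -1 0 } -> simplest -49/8
RRRRRRRBBBB: Left { -7 -13/2 -25/4 -49/8 }, Right { -6 -5 -4 -3 -2 -1 0 } -> simplest -97/16
RRRRRRRBBBBR: Left { -7 -13/2 -25/4 -49/8 }, Right { -97/16 -6 -5 -4 -3 -2 -1 0 } -> simplest -195/32
RRRRRRRBBBBRR: Left { -7 -13/2 -25/4 -49/8 }, Right { -195/32 -97/16 -6 -5 -4 -3 -2 -1 0 } -> simplest -391/64
RRRRRRRBBBBRRB: Left { -7 -13/2 -25/4 -49/8 -391/64 }, Right { -195/32 -97/16 -6 -5 -4 -3 -2 -1 0 } -> simplest -781/128

-781/128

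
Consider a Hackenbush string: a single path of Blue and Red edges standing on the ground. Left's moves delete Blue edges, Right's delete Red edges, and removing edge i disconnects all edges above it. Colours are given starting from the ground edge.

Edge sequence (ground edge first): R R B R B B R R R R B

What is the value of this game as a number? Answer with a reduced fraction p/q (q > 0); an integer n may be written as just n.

-829/512

step 1: add R to get R; options L={ none } R={ 0 } -> -1
step 2: add R to get RR; options L={ none } R={ -1; 0 } -> -2
step 3: add B to get RRB; options L={ -2 } R={ -1; 0 } -> -3/2
step 4: add R to get RRBR; options L={ -2 } R={ -3/2; -1; 0 } -> -7/4
step 5: add B to get RRBRB; options L={ -2; -7/4 } R={ -3/2; -1; 0 } -> -13/8
step 6: add B to get RRBRBB; options L={ -2; -7/4; -13/8 } R={ -3/2; -1; 0 } -> -25/16
step 7: add R to get RRBRBBR; options L={ -2; -7/4; -13/8 } R={ -25/16; -3/2; -1; 0 } -> -51/32
step 8: add R to get RRBRBBRR; options L={ -2; -7/4; -13/8 } R={ -51/32; -25/16; -3/2; -1; 0 } -> -103/64
step 9: add R to get RRBRBBRRR; options L={ -2; -7/4; -13/8 } R={ -103/64; -51/32; -25/16; -3/2; -1; 0 } -> -207/128
step 10: add R to get RRBRBBRRRR; options L={ -2; -7/4; -13/8 } R={ -207/128; -103/64; -51/32; -25/16; -3/2; -1; 0 } -> -415/256
step 11: add B to get RRBRBBRRRRB; options L={ -2; -7/4; -13/8; -415/256 } R={ -207/128; -103/64; -51/32; -25/16; -3/2; -1; 0 } -> -829/512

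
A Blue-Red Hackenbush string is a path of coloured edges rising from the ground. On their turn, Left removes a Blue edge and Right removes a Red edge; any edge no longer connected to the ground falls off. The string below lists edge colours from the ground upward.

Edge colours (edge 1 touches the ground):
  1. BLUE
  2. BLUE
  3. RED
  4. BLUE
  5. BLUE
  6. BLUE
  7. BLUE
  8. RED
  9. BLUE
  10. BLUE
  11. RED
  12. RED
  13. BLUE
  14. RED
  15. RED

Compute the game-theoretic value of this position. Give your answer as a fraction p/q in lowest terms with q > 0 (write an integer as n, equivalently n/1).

16073/8192

Build v(s[:k]) for k = 1..15, string s = BLUE BLUE RED BLUE BLUE BLUE BLUE RED BLUE BLUE RED RED BLUE RED RED.
step 1: add BLUE to get B; options L={ 0 } R={ none } ⇒ 1
step 2: add BLUE to get BB; options L={ 0, 1 } R={ none } ⇒ 2
step 3: add RED to get BBR; options L={ 0, 1 } R={ 2 } ⇒ 3/2
step 4: add BLUE to get BBRB; options L={ 0, 1, 3/2 } R={ 2 } ⇒ 7/4
step 5: add BLUE to get BBRBB; options L={ 0, 1, 3/2, 7/4 } R={ 2 } ⇒ 15/8
step 6: add BLUE to get BBRBBB; options L={ 0, 1, 3/2, 7/4, 15/8 } R={ 2 } ⇒ 31/16
step 7: add BLUE to get BBRBBBB; options L={ 0, 1, 3/2, 7/4, 15/8, 31/16 } R={ 2 } ⇒ 63/32
step 8: add RED to get BBRBBBBR; options L={ 0, 1, 3/2, 7/4, 15/8, 31/16 } R={ 63/32, 2 } ⇒ 125/64
step 9: add BLUE to get BBRBBBBRB; options L={ 0, 1, 3/2, 7/4, 15/8, 31/16, 125/64 } R={ 63/32, 2 } ⇒ 251/128
step 10: add BLUE to get BBRBBBBRBB; options L={ 0, 1, 3/2, 7/4, 15/8, 31/16, 125/64, 251/128 } R={ 63/32, 2 } ⇒ 503/256
step 11: add RED to get BBRBBBBRBBR; options L={ 0, 1, 3/2, 7/4, 15/8, 31/16, 125/64, 251/128 } R={ 503/256, 63/32, 2 } ⇒ 1005/512
step 12: add RED to get BBRBBBBRBBRR; options L={ 0, 1, 3/2, 7/4, 15/8, 31/16, 125/64, 251/128 } R={ 1005/512, 503/256, 63/32, 2 } ⇒ 2009/1024
step 13: add BLUE to get BBRBBBBRBBRRB; options L={ 0, 1, 3/2, 7/4, 15/8, 31/16, 125/64, 251/128, 2009/1024 } R={ 1005/512, 503/256, 63/32, 2 } ⇒ 4019/2048
step 14: add RED to get BBRBBBBRBBRRBR; options L={ 0, 1, 3/2, 7/4, 15/8, 31/16, 125/64, 251/128, 2009/1024 } R={ 4019/2048, 1005/512, 503/256, 63/32, 2 } ⇒ 8037/4096
step 15: add RED to get BBRBBBBRBBRRBRR; options L={ 0, 1, 3/2, 7/4, 15/8, 31/16, 125/64, 251/128, 2009/1024 } R={ 8037/4096, 4019/2048, 1005/512, 503/256, 63/32, 2 } ⇒ 16073/8192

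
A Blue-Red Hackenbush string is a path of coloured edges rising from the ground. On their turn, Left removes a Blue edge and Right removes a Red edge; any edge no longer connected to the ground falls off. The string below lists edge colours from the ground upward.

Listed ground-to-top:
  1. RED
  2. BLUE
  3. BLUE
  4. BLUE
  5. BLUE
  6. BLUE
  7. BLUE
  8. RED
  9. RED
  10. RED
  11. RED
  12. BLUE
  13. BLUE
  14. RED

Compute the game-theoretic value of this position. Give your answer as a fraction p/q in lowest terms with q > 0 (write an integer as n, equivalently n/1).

-243/8192

v_1 [R]  L=[∅]  R=[0]  -> -1
v_2 [RB]  L=[-1]  R=[0]  -> -1/2
v_3 [RBB]  L=[-1; -1/2]  R=[0]  -> -1/4
v_4 [RBBB]  L=[-1; -1/2; -1/4]  R=[0]  -> -1/8
v_5 [RBBBB]  L=[-1; -1/2; -1/4; -1/8]  R=[0]  -> -1/16
v_6 [RBBBBB]  L=[-1; -1/2; -1/4; -1/8; -1/16]  R=[0]  -> -1/32
v_7 [RBBBBBB]  L=[-1; -1/2; -1/4; -1/8; -1/16; -1/32]  R=[0]  -> -1/64
v_8 [RBBBBBBR]  L=[-1; -1/2; -1/4; -1/8; -1/16; -1/32]  R=[-1/64; 0]  -> -3/128
v_9 [RBBBBBBRR]  L=[-1; -1/2; -1/4; -1/8; -1/16; -1/32]  R=[-3/128; -1/64; 0]  -> -7/256
v_10 [RBBBBBBRRR]  L=[-1; -1/2; -1/4; -1/8; -1/16; -1/32]  R=[-7/256; -3/128; -1/64; 0]  -> -15/512
v_11 [RBBBBBBRRRR]  L=[-1; -1/2; -1/4; -1/8; -1/16; -1/32]  R=[-15/512; -7/256; -3/128; -1/64; 0]  -> -31/1024
v_12 [RBBBBBBRRRRB]  L=[-1; -1/2; -1/4; -1/8; -1/16; -1/32; -31/1024]  R=[-15/512; -7/256; -3/128; -1/64; 0]  -> -61/2048
v_13 [RBBBBBBRRRRBB]  L=[-1; -1/2; -1/4; -1/8; -1/16; -1/32; -31/1024; -61/2048]  R=[-15/512; -7/256; -3/128; -1/64; 0]  -> -121/4096
v_14 [RBBBBBBRRRRBBR]  L=[-1; -1/2; -1/4; -1/8; -1/16; -1/32; -31/1024; -61/2048]  R=[-121/4096; -15/512; -7/256; -3/128; -1/64; 0]  -> -243/8192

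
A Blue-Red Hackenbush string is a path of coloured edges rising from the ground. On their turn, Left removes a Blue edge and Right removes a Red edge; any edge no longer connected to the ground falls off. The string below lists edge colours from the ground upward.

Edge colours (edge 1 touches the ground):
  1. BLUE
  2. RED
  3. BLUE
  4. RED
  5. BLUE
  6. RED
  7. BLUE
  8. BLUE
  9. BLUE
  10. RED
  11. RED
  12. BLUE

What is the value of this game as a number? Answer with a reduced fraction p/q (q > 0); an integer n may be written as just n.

1395/2048

Build val(s[:k]) for k = 1..12, string s = BLUE RED BLUE RED BLUE RED BLUE BLUE BLUE RED RED BLUE.
edge 1 of 12 (BLUE): { 0 | ∅ } -> 1
edge 2 of 12 (RED): { 0 | 1 } -> 1/2
edge 3 of 12 (BLUE): { 0 1/2 | 1 } -> 3/4
edge 4 of 12 (RED): { 0 1/2 | 3/4 1 } -> 5/8
edge 5 of 12 (BLUE): { 0 1/2 5/8 | 3/4 1 } -> 11/16
edge 6 of 12 (RED): { 0 1/2 5/8 | 11/16 3/4 1 } -> 21/32
edge 7 of 12 (BLUE): { 0 1/2 5/8 21/32 | 11/16 3/4 1 } -> 43/64
edge 8 of 12 (BLUE): { 0 1/2 5/8 21/32 43/64 | 11/16 3/4 1 } -> 87/128
edge 9 of 12 (BLUE): { 0 1/2 5/8 21/32 43/64 87/128 | 11/16 3/4 1 } -> 175/256
edge 10 of 12 (RED): { 0 1/2 5/8 21/32 43/64 87/128 | 175/256 11/16 3/4 1 } -> 349/512
edge 11 of 12 (RED): { 0 1/2 5/8 21/32 43/64 87/128 | 349/512 175/256 11/16 3/4 1 } -> 697/1024
edge 12 of 12 (BLUE): { 0 1/2 5/8 21/32 43/64 87/128 697/1024 | 349/512 175/256 11/16 3/4 1 } -> 1395/2048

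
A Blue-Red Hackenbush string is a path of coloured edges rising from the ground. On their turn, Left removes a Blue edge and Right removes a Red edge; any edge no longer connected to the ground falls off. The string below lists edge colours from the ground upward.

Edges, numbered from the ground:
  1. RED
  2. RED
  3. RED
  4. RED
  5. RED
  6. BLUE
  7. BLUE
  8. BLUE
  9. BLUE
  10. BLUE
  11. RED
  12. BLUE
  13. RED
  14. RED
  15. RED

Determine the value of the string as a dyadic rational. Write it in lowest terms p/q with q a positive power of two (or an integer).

R: Left { none }, Right { 0 } — simplest -1
RR: Left { none }, Right { -1; 0 } — simplest -2
RRR: Left { none }, Right { -2; -1; 0 } — simplest -3
RRRR: Left { none }, Right { -3; -2; -1; 0 } — simplest -4
RRRRR: Left { none }, Right { -4; -3; -2; -1; 0 } — simplest -5
RRRRRB: Left { -5 }, Right { -4; -3; -2; -1; 0 } — simplest -9/2
RRRRRBB: Left { -5; -9/2 }, Right { -4; -3; -2; -1; 0 } — simplest -17/4
RRRRRBBB: Left { -5; -9/2; -17/4 }, Right { -4; -3; -2; -1; 0 } — simplest -33/8
RRRRRBBBB: Left { -5; -9/2; -17/4; -33/8 }, Right { -4; -3; -2; -1; 0 } — simplest -65/16
RRRRRBBBBB: Left { -5; -9/2; -17/4; -33/8; -65/16 }, Right { -4; -3; -2; -1; 0 } — simplest -129/32
RRRRRBBBBBR: Left { -5; -9/2; -17/4; -33/8; -65/16 }, Right { -129/32; -4; -3; -2; -1; 0 } — simplest -259/64
RRRRRBBBBBRB: Left { -5; -9/2; -17/4; -33/8; -65/16; -259/64 }, Right { -129/32; -4; -3; -2; -1; 0 } — simplest -517/128
RRRRRBBBBBRBR: Left { -5; -9/2; -17/4; -33/8; -65/16; -259/64 }, Right { -517/128; -129/32; -4; -3; -2; -1; 0 } — simplest -1035/256
RRRRRBBBBBRBRR: Left { -5; -9/2; -17/4; -33/8; -65/16; -259/64 }, Right { -1035/256; -517/128; -129/32; -4; -3; -2; -1; 0 } — simplest -2071/512
RRRRRBBBBBRBRRR: Left { -5; -9/2; -17/4; -33/8; -65/16; -259/64 }, Right { -2071/512; -1035/256; -517/128; -129/32; -4; -3; -2; -1; 0 } — simplest -4143/1024

-4143/1024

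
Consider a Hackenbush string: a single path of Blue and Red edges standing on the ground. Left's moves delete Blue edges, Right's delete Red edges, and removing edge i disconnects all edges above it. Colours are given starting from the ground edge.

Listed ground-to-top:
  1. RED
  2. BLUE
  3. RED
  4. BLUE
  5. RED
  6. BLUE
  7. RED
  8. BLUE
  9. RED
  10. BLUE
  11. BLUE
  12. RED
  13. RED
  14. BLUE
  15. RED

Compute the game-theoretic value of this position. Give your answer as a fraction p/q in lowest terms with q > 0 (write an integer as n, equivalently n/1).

Prefix values for RED BLUE RED BLUE RED BLUE RED BLUE RED BLUE BLUE RED RED BLUE RED via {L|R} + simplicity:
step 1: add RED to get R; options L={ none } R={ 0 } → -1
step 2: add BLUE to get RB; options L={ -1 } R={ 0 } → -1/2
step 3: add RED to get RBR; options L={ -1 } R={ -1/2; 0 } → -3/4
step 4: add BLUE to get RBRB; options L={ -1; -3/4 } R={ -1/2; 0 } → -5/8
step 5: add RED to get RBRBR; options L={ -1; -3/4 } R={ -5/8; -1/2; 0 } → -11/16
step 6: add BLUE to get RBRBRB; options L={ -1; -3/4; -11/16 } R={ -5/8; -1/2; 0 } → -21/32
step 7: add RED to get RBRBRBR; options L={ -1; -3/4; -11/16 } R={ -21/32; -5/8; -1/2; 0 } → -43/64
step 8: add BLUE to get RBRBRBRB; options L={ -1; -3/4; -11/16; -43/64 } R={ -21/32; -5/8; -1/2; 0 } → -85/128
step 9: add RED to get RBRBRBRBR; options L={ -1; -3/4; -11/16; -43/64 } R={ -85/128; -21/32; -5/8; -1/2; 0 } → -171/256
step 10: add BLUE to get RBRBRBRBRB; options L={ -1; -3/4; -11/16; -43/64; -171/256 } R={ -85/128; -21/32; -5/8; -1/2; 0 } → -341/512
step 11: add BLUE to get RBRBRBRBRBB; options L={ -1; -3/4; -11/16; -43/64; -171/256; -341/512 } R={ -85/128; -21/32; -5/8; -1/2; 0 } → -681/1024
step 12: add RED to get RBRBRBRBRBBR; options L={ -1; -3/4; -11/16; -43/64; -171/256; -341/512 } R={ -681/1024; -85/128; -21/32; -5/8; -1/2; 0 } → -1363/2048
step 13: add RED to get RBRBRBRBRBBRR; options L={ -1; -3/4; -11/16; -43/64; -171/256; -341/512 } R={ -1363/2048; -681/1024; -85/128; -21/32; -5/8; -1/2; 0 } → -2727/4096
step 14: add BLUE to get RBRBRBRBRBBRRB; options L={ -1; -3/4; -11/16; -43/64; -171/256; -341/512; -2727/4096 } R={ -1363/2048; -681/1024; -85/128; -21/32; -5/8; -1/2; 0 } → -5453/8192
step 15: add RED to get RBRBRBRBRBBRRBR; options L={ -1; -3/4; -11/16; -43/64; -171/256; -341/512; -2727/4096 } R={ -5453/8192; -1363/2048; -681/1024; -85/128; -21/32; -5/8; -1/2; 0 } → -10907/16384

-10907/16384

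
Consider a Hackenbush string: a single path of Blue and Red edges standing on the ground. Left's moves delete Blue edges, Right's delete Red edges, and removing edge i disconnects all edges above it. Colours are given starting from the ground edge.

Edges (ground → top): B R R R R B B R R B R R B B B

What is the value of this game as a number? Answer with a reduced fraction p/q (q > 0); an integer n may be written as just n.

1615/16384

Build val(s[:k]) for k = 1..15, string s = B R R R R B B R R B R R B B B.
edge 1 of 15 (B): { 0 |  } — 1
edge 2 of 15 (R): { 0 | 1 } — 1/2
edge 3 of 15 (R): { 0 | 1/2, 1 } — 1/4
edge 4 of 15 (R): { 0 | 1/4, 1/2, 1 } — 1/8
edge 5 of 15 (R): { 0 | 1/8, 1/4, 1/2, 1 } — 1/16
edge 6 of 15 (B): { 0, 1/16 | 1/8, 1/4, 1/2, 1 } — 3/32
edge 7 of 15 (B): { 0, 1/16, 3/32 | 1/8, 1/4, 1/2, 1 } — 7/64
edge 8 of 15 (R): { 0, 1/16, 3/32 | 7/64, 1/8, 1/4, 1/2, 1 } — 13/128
edge 9 of 15 (R): { 0, 1/16, 3/32 | 13/128, 7/64, 1/8, 1/4, 1/2, 1 } — 25/256
edge 10 of 15 (B): { 0, 1/16, 3/32, 25/256 | 13/128, 7/64, 1/8, 1/4, 1/2, 1 } — 51/512
edge 11 of 15 (R): { 0, 1/16, 3/32, 25/256 | 51/512, 13/128, 7/64, 1/8, 1/4, 1/2, 1 } — 101/1024
edge 12 of 15 (R): { 0, 1/16, 3/32, 25/256 | 101/1024, 51/512, 13/128, 7/64, 1/8, 1/4, 1/2, 1 } — 201/2048
edge 13 of 15 (B): { 0, 1/16, 3/32, 25/256, 201/2048 | 101/1024, 51/512, 13/128, 7/64, 1/8, 1/4, 1/2, 1 } — 403/4096
edge 14 of 15 (B): { 0, 1/16, 3/32, 25/256, 201/2048, 403/4096 | 101/1024, 51/512, 13/128, 7/64, 1/8, 1/4, 1/2, 1 } — 807/8192
edge 15 of 15 (B): { 0, 1/16, 3/32, 25/256, 201/2048, 403/4096, 807/8192 | 101/1024, 51/512, 13/128, 7/64, 1/8, 1/4, 1/2, 1 } — 1615/16384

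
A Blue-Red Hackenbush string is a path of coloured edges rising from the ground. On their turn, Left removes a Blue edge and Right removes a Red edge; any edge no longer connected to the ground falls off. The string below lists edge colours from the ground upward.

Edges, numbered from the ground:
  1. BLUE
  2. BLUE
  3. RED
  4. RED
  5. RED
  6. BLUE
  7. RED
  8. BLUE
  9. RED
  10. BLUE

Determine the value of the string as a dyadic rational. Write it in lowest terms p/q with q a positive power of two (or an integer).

299/256

G(B) = { 0 |  } ⇒ 1
G(BB) = { 0 1 |  } ⇒ 2
G(BBR) = { 0 1 | 2 } ⇒ 3/2
G(BBRR) = { 0 1 | 3/2 2 } ⇒ 5/4
G(BBRRR) = { 0 1 | 5/4 3/2 2 } ⇒ 9/8
G(BBRRRB) = { 0 1 9/8 | 5/4 3/2 2 } ⇒ 19/16
G(BBRRRBR) = { 0 1 9/8 | 19/16 5/4 3/2 2 } ⇒ 37/32
G(BBRRRBRB) = { 0 1 9/8 37/32 | 19/16 5/4 3/2 2 } ⇒ 75/64
G(BBRRRBRBR) = { 0 1 9/8 37/32 | 75/64 19/16 5/4 3/2 2 } ⇒ 149/128
G(BBRRRBRBRB) = { 0 1 9/8 37/32 149/128 | 75/64 19/16 5/4 3/2 2 } ⇒ 299/256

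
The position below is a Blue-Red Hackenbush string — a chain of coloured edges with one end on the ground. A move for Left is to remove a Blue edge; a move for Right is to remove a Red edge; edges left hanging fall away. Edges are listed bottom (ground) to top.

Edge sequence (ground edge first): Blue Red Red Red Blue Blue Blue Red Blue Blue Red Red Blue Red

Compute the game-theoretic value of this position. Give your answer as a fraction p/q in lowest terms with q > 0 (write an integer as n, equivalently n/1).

1893/8192

step 1: add Blue to get B; options L={ 0 } R={  } gives 1
step 2: add Red to get BR; options L={ 0 } R={ 1 } gives 1/2
step 3: add Red to get BRR; options L={ 0 } R={ 1/2, 1 } gives 1/4
step 4: add Red to get BRRR; options L={ 0 } R={ 1/4, 1/2, 1 } gives 1/8
step 5: add Blue to get BRRRB; options L={ 0, 1/8 } R={ 1/4, 1/2, 1 } gives 3/16
step 6: add Blue to get BRRRBB; options L={ 0, 1/8, 3/16 } R={ 1/4, 1/2, 1 } gives 7/32
step 7: add Blue to get BRRRBBB; options L={ 0, 1/8, 3/16, 7/32 } R={ 1/4, 1/2, 1 } gives 15/64
step 8: add Red to get BRRRBBBR; options L={ 0, 1/8, 3/16, 7/32 } R={ 15/64, 1/4, 1/2, 1 } gives 29/128
step 9: add Blue to get BRRRBBBRB; options L={ 0, 1/8, 3/16, 7/32, 29/128 } R={ 15/64, 1/4, 1/2, 1 } gives 59/256
step 10: add Blue to get BRRRBBBRBB; options L={ 0, 1/8, 3/16, 7/32, 29/128, 59/256 } R={ 15/64, 1/4, 1/2, 1 } gives 119/512
step 11: add Red to get BRRRBBBRBBR; options L={ 0, 1/8, 3/16, 7/32, 29/128, 59/256 } R={ 119/512, 15/64, 1/4, 1/2, 1 } gives 237/1024
step 12: add Red to get BRRRBBBRBBRR; options L={ 0, 1/8, 3/16, 7/32, 29/128, 59/256 } R={ 237/1024, 119/512, 15/64, 1/4, 1/2, 1 } gives 473/2048
step 13: add Blue to get BRRRBBBRBBRRB; options L={ 0, 1/8, 3/16, 7/32, 29/128, 59/256, 473/2048 } R={ 237/1024, 119/512, 15/64, 1/4, 1/2, 1 } gives 947/4096
step 14: add Red to get BRRRBBBRBBRRBR; options L={ 0, 1/8, 3/16, 7/32, 29/128, 59/256, 473/2048 } R={ 947/4096, 237/1024, 119/512, 15/64, 1/4, 1/2, 1 } gives 1893/8192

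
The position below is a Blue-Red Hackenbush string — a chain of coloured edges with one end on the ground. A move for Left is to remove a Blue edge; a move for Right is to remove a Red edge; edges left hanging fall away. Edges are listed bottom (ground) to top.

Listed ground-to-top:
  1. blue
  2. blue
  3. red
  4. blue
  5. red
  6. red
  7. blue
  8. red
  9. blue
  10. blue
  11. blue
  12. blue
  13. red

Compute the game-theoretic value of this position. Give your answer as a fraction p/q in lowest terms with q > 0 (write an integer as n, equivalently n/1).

3261/2048

Build g(s[:k]) for k = 1..13, string s = blue blue red blue red red blue red blue blue blue blue red.
b: Left { 0 }, Right { (no moves) } → simplest 1
bb: Left { 0 1 }, Right { (no moves) } → simplest 2
bbr: Left { 0 1 }, Right { 2 } → simplest 3/2
bbrb: Left { 0 1 3/2 }, Right { 2 } → simplest 7/4
bbrbr: Left { 0 1 3/2 }, Right { 7/4 2 } → simplest 13/8
bbrbrr: Left { 0 1 3/2 }, Right { 13/8 7/4 2 } → simplest 25/16
bbrbrrb: Left { 0 1 3/2 25/16 }, Right { 13/8 7/4 2 } → simplest 51/32
bbrbrrbr: Left { 0 1 3/2 25/16 }, Right { 51/32 13/8 7/4 2 } → simplest 101/64
bbrbrrbrb: Left { 0 1 3/2 25/16 101/64 }, Right { 51/32 13/8 7/4 2 } → simplest 203/128
bbrbrrbrbb: Left { 0 1 3/2 25/16 101/64 203/128 }, Right { 51/32 13/8 7/4 2 } → simplest 407/256
bbrbrrbrbbb: Left { 0 1 3/2 25/16 101/64 203/128 407/256 }, Right { 51/32 13/8 7/4 2 } → simplest 815/512
bbrbrrbrbbbb: Left { 0 1 3/2 25/16 101/64 203/128 407/256 815/512 }, Right { 51/32 13/8 7/4 2 } → simplest 1631/1024
bbrbrrbrbbbbr: Left { 0 1 3/2 25/16 101/64 203/128 407/256 815/512 }, Right { 1631/1024 51/32 13/8 7/4 2 } → simplest 3261/2048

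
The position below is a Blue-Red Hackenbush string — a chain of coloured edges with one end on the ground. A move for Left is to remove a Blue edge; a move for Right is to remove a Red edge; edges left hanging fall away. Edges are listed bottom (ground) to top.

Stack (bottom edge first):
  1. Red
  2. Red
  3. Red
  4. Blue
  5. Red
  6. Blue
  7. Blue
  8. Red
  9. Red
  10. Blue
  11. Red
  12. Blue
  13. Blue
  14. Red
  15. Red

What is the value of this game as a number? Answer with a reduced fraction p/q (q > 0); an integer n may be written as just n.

-10663/4096

1 of 15 · R · max L −∞ · min R 0 so -1
2 of 15 · RR · max L −∞ · min R -1 so -2
3 of 15 · RRR · max L −∞ · min R -2 so -3
4 of 15 · RRRB · max L -3 · min R -2 so -5/2
5 of 15 · RRRBR · max L -3 · min R -5/2 so -11/4
6 of 15 · RRRBRB · max L -11/4 · min R -5/2 so -21/8
7 of 15 · RRRBRBB · max L -21/8 · min R -5/2 so -41/16
8 of 15 · RRRBRBBR · max L -21/8 · min R -41/16 so -83/32
9 of 15 · RRRBRBBRR · max L -21/8 · min R -83/32 so -167/64
10 of 15 · RRRBRBBRRB · max L -167/64 · min R -83/32 so -333/128
11 of 15 · RRRBRBBRRBR · max L -167/64 · min R -333/128 so -667/256
12 of 15 · RRRBRBBRRBRB · max L -667/256 · min R -333/128 so -1333/512
13 of 15 · RRRBRBBRRBRBB · max L -1333/512 · min R -333/128 so -2665/1024
14 of 15 · RRRBRBBRRBRBBR · max L -1333/512 · min R -2665/1024 so -5331/2048
15 of 15 · RRRBRBBRRBRBBRR · max L -1333/512 · min R -5331/2048 so -10663/4096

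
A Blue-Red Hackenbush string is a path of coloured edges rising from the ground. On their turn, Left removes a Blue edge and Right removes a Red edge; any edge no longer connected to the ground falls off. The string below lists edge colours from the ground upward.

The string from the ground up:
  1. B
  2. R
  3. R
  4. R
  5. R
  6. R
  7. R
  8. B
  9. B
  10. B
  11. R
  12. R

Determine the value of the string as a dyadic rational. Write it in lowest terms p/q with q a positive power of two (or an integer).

edge 1 of 12 (B): { 0 |  } = 1
edge 2 of 12 (R): { 0 | 1 } = 1/2
edge 3 of 12 (R): { 0 | 1/2; 1 } = 1/4
edge 4 of 12 (R): { 0 | 1/4; 1/2; 1 } = 1/8
edge 5 of 12 (R): { 0 | 1/8; 1/4; 1/2; 1 } = 1/16
edge 6 of 12 (R): { 0 | 1/16; 1/8; 1/4; 1/2; 1 } = 1/32
edge 7 of 12 (R): { 0 | 1/32; 1/16; 1/8; 1/4; 1/2; 1 } = 1/64
edge 8 of 12 (B): { 0; 1/64 | 1/32; 1/16; 1/8; 1/4; 1/2; 1 } = 3/128
edge 9 of 12 (B): { 0; 1/64; 3/128 | 1/32; 1/16; 1/8; 1/4; 1/2; 1 } = 7/256
edge 10 of 12 (B): { 0; 1/64; 3/128; 7/256 | 1/32; 1/16; 1/8; 1/4; 1/2; 1 } = 15/512
edge 11 of 12 (R): { 0; 1/64; 3/128; 7/256 | 15/512; 1/32; 1/16; 1/8; 1/4; 1/2; 1 } = 29/1024
edge 12 of 12 (R): { 0; 1/64; 3/128; 7/256 | 29/1024; 15/512; 1/32; 1/16; 1/8; 1/4; 1/2; 1 } = 57/2048

57/2048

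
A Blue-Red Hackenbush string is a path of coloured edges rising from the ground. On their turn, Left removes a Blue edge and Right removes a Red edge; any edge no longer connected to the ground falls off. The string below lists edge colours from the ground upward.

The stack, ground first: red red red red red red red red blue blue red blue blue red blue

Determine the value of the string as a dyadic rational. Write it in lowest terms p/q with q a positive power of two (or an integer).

-933/128

edge 1 of 15 (red): {  | 0 } gives -1
edge 2 of 15 (red): {  | -1 0 } gives -2
edge 3 of 15 (red): {  | -2 -1 0 } gives -3
edge 4 of 15 (red): {  | -3 -2 -1 0 } gives -4
edge 5 of 15 (red): {  | -4 -3 -2 -1 0 } gives -5
edge 6 of 15 (red): {  | -5 -4 -3 -2 -1 0 } gives -6
edge 7 of 15 (red): {  | -6 -5 -4 -3 -2 -1 0 } gives -7
edge 8 of 15 (red): {  | -7 -6 -5 -4 -3 -2 -1 0 } gives -8
edge 9 of 15 (blue): { -8 | -7 -6 -5 -4 -3 -2 -1 0 } gives -15/2
edge 10 of 15 (blue): { -8 -15/2 | -7 -6 -5 -4 -3 -2 -1 0 } gives -29/4
edge 11 of 15 (red): { -8 -15/2 | -29/4 -7 -6 -5 -4 -3 -2 -1 0 } gives -59/8
edge 12 of 15 (blue): { -8 -15/2 -59/8 | -29/4 -7 -6 -5 -4 -3 -2 -1 0 } gives -117/16
edge 13 of 15 (blue): { -8 -15/2 -59/8 -117/16 | -29/4 -7 -6 -5 -4 -3 -2 -1 0 } gives -233/32
edge 14 of 15 (red): { -8 -15/2 -59/8 -117/16 | -233/32 -29/4 -7 -6 -5 -4 -3 -2 -1 0 } gives -467/64
edge 15 of 15 (blue): { -8 -15/2 -59/8 -117/16 -467/64 | -233/32 -29/4 -7 -6 -5 -4 -3 -2 -1 0 } gives -933/128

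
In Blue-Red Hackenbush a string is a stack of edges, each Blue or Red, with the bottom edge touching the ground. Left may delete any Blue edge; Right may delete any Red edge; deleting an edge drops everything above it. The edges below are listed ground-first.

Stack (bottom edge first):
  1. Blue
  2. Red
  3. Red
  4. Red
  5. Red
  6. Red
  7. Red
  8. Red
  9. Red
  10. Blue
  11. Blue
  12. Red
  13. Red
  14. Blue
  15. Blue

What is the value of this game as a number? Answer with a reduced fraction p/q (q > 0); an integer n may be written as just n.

step 1: add Blue to get B; options L={ 0 } R={  } -> 1
step 2: add Red to get BR; options L={ 0 } R={ 1 } -> 1/2
step 3: add Red to get BRR; options L={ 0 } R={ 1/2, 1 } -> 1/4
step 4: add Red to get BRRR; options L={ 0 } R={ 1/4, 1/2, 1 } -> 1/8
step 5: add Red to get BRRRR; options L={ 0 } R={ 1/8, 1/4, 1/2, 1 } -> 1/16
step 6: add Red to get BRRRRR; options L={ 0 } R={ 1/16, 1/8, 1/4, 1/2, 1 } -> 1/32
step 7: add Red to get BRRRRRR; options L={ 0 } R={ 1/32, 1/16, 1/8, 1/4, 1/2, 1 } -> 1/64
step 8: add Red to get BRRRRRRR; options L={ 0 } R={ 1/64, 1/32, 1/16, 1/8, 1/4, 1/2, 1 } -> 1/128
step 9: add Red to get BRRRRRRRR; options L={ 0 } R={ 1/128, 1/64, 1/32, 1/16, 1/8, 1/4, 1/2, 1 } -> 1/256
step 10: add Blue to get BRRRRRRRRB; options L={ 0, 1/256 } R={ 1/128, 1/64, 1/32, 1/16, 1/8, 1/4, 1/2, 1 } -> 3/512
step 11: add Blue to get BRRRRRRRRBB; options L={ 0, 1/256, 3/512 } R={ 1/128, 1/64, 1/32, 1/16, 1/8, 1/4, 1/2, 1 } -> 7/1024
step 12: add Red to get BRRRRRRRRBBR; options L={ 0, 1/256, 3/512 } R={ 7/1024, 1/128, 1/64, 1/32, 1/16, 1/8, 1/4, 1/2, 1 } -> 13/2048
step 13: add Red to get BRRRRRRRRBBRR; options L={ 0, 1/256, 3/512 } R={ 13/2048, 7/1024, 1/128, 1/64, 1/32, 1/16, 1/8, 1/4, 1/2, 1 } -> 25/4096
step 14: add Blue to get BRRRRRRRRBBRRB; options L={ 0, 1/256, 3/512, 25/4096 } R={ 13/2048, 7/1024, 1/128, 1/64, 1/32, 1/16, 1/8, 1/4, 1/2, 1 } -> 51/8192
step 15: add Blue to get BRRRRRRRRBBRRBB; options L={ 0, 1/256, 3/512, 25/4096, 51/8192 } R={ 13/2048, 7/1024, 1/128, 1/64, 1/32, 1/16, 1/8, 1/4, 1/2, 1 } -> 103/16384

103/16384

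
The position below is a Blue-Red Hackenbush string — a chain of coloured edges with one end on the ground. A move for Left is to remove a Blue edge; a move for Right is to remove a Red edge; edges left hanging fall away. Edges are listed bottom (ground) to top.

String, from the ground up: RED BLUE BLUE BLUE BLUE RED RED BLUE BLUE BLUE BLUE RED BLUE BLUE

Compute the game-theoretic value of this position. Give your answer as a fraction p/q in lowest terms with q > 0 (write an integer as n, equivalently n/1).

-777/8192

Prefix values for RED BLUE BLUE BLUE BLUE RED RED BLUE BLUE BLUE BLUE RED BLUE BLUE via {L|R} + simplicity:
v(R) = { none | 0 } = -1
v(RB) = { -1 | 0 } = -1/2
v(RBB) = { -1 -1/2 | 0 } = -1/4
v(RBBB) = { -1 -1/2 -1/4 | 0 } = -1/8
v(RBBBB) = { -1 -1/2 -1/4 -1/8 | 0 } = -1/16
v(RBBBBR) = { -1 -1/2 -1/4 -1/8 | -1/16 0 } = -3/32
v(RBBBBRR) = { -1 -1/2 -1/4 -1/8 | -3/32 -1/16 0 } = -7/64
v(RBBBBRRB) = { -1 -1/2 -1/4 -1/8 -7/64 | -3/32 -1/16 0 } = -13/128
v(RBBBBRRBB) = { -1 -1/2 -1/4 -1/8 -7/64 -13/128 | -3/32 -1/16 0 } = -25/256
v(RBBBBRRBBB) = { -1 -1/2 -1/4 -1/8 -7/64 -13/128 -25/256 | -3/32 -1/16 0 } = -49/512
v(RBBBBRRBBBB) = { -1 -1/2 -1/4 -1/8 -7/64 -13/128 -25/256 -49/512 | -3/32 -1/16 0 } = -97/1024
v(RBBBBRRBBBBR) = { -1 -1/2 -1/4 -1/8 -7/64 -13/128 -25/256 -49/512 | -97/1024 -3/32 -1/16 0 } = -195/2048
v(RBBBBRRBBBBRB) = { -1 -1/2 -1/4 -1/8 -7/64 -13/128 -25/256 -49/512 -195/2048 | -97/1024 -3/32 -1/16 0 } = -389/4096
v(RBBBBRRBBBBRBB) = { -1 -1/2 -1/4 -1/8 -7/64 -13/128 -25/256 -49/512 -195/2048 -389/4096 | -97/1024 -3/32 -1/16 0 } = -777/8192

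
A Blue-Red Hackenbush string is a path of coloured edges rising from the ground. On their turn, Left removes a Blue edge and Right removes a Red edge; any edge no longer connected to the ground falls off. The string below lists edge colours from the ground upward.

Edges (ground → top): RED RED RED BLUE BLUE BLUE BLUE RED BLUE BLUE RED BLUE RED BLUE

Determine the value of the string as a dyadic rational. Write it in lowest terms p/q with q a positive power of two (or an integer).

-4245/2048

edge 1 of 14 (RED): { (no moves) | 0 } so -1
edge 2 of 14 (RED): { (no moves) | -1,0 } so -2
edge 3 of 14 (RED): { (no moves) | -2,-1,0 } so -3
edge 4 of 14 (BLUE): { -3 | -2,-1,0 } so -5/2
edge 5 of 14 (BLUE): { -3,-5/2 | -2,-1,0 } so -9/4
edge 6 of 14 (BLUE): { -3,-5/2,-9/4 | -2,-1,0 } so -17/8
edge 7 of 14 (BLUE): { -3,-5/2,-9/4,-17/8 | -2,-1,0 } so -33/16
edge 8 of 14 (RED): { -3,-5/2,-9/4,-17/8 | -33/16,-2,-1,0 } so -67/32
edge 9 of 14 (BLUE): { -3,-5/2,-9/4,-17/8,-67/32 | -33/16,-2,-1,0 } so -133/64
edge 10 of 14 (BLUE): { -3,-5/2,-9/4,-17/8,-67/32,-133/64 | -33/16,-2,-1,0 } so -265/128
edge 11 of 14 (RED): { -3,-5/2,-9/4,-17/8,-67/32,-133/64 | -265/128,-33/16,-2,-1,0 } so -531/256
edge 12 of 14 (BLUE): { -3,-5/2,-9/4,-17/8,-67/32,-133/64,-531/256 | -265/128,-33/16,-2,-1,0 } so -1061/512
edge 13 of 14 (RED): { -3,-5/2,-9/4,-17/8,-67/32,-133/64,-531/256 | -1061/512,-265/128,-33/16,-2,-1,0 } so -2123/1024
edge 14 of 14 (BLUE): { -3,-5/2,-9/4,-17/8,-67/32,-133/64,-531/256,-2123/1024 | -1061/512,-265/128,-33/16,-2,-1,0 } so -4245/2048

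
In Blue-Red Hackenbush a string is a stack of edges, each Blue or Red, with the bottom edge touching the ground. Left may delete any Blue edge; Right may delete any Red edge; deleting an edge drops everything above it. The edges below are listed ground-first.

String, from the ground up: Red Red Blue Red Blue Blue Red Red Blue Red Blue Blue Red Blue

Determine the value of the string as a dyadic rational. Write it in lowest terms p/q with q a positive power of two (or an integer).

-6565/4096

edge 1 of 14 (Red): {  | 0 } = -1
edge 2 of 14 (Red): {  | -1 0 } = -2
edge 3 of 14 (Blue): { -2 | -1 0 } = -3/2
edge 4 of 14 (Red): { -2 | -3/2 -1 0 } = -7/4
edge 5 of 14 (Blue): { -2 -7/4 | -3/2 -1 0 } = -13/8
edge 6 of 14 (Blue): { -2 -7/4 -13/8 | -3/2 -1 0 } = -25/16
edge 7 of 14 (Red): { -2 -7/4 -13/8 | -25/16 -3/2 -1 0 } = -51/32
edge 8 of 14 (Red): { -2 -7/4 -13/8 | -51/32 -25/16 -3/2 -1 0 } = -103/64
edge 9 of 14 (Blue): { -2 -7/4 -13/8 -103/64 | -51/32 -25/16 -3/2 -1 0 } = -205/128
edge 10 of 14 (Red): { -2 -7/4 -13/8 -103/64 | -205/128 -51/32 -25/16 -3/2 -1 0 } = -411/256
edge 11 of 14 (Blue): { -2 -7/4 -13/8 -103/64 -411/256 | -205/128 -51/32 -25/16 -3/2 -1 0 } = -821/512
edge 12 of 14 (Blue): { -2 -7/4 -13/8 -103/64 -411/256 -821/512 | -205/128 -51/32 -25/16 -3/2 -1 0 } = -1641/1024
edge 13 of 14 (Red): { -2 -7/4 -13/8 -103/64 -411/256 -821/512 | -1641/1024 -205/128 -51/32 -25/16 -3/2 -1 0 } = -3283/2048
edge 14 of 14 (Blue): { -2 -7/4 -13/8 -103/64 -411/256 -821/512 -3283/2048 | -1641/1024 -205/128 -51/32 -25/16 -3/2 -1 0 } = -6565/4096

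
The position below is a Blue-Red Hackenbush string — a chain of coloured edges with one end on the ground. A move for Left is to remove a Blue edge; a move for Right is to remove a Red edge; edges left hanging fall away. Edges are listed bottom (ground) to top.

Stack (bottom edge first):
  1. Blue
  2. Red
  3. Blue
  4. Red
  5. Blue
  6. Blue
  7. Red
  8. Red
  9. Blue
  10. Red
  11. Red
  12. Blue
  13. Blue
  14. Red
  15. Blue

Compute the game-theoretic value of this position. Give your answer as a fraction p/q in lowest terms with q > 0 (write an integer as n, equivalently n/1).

step 1: add Blue to get B; options L={ 0 } R={ — } ⇒ 1
step 2: add Red to get BR; options L={ 0 } R={ 1 } ⇒ 1/2
step 3: add Blue to get BRB; options L={ 0, 1/2 } R={ 1 } ⇒ 3/4
step 4: add Red to get BRBR; options L={ 0, 1/2 } R={ 3/4, 1 } ⇒ 5/8
step 5: add Blue to get BRBRB; options L={ 0, 1/2, 5/8 } R={ 3/4, 1 } ⇒ 11/16
step 6: add Blue to get BRBRBB; options L={ 0, 1/2, 5/8, 11/16 } R={ 3/4, 1 } ⇒ 23/32
step 7: add Red to get BRBRBBR; options L={ 0, 1/2, 5/8, 11/16 } R={ 23/32, 3/4, 1 } ⇒ 45/64
step 8: add Red to get BRBRBBRR; options L={ 0, 1/2, 5/8, 11/16 } R={ 45/64, 23/32, 3/4, 1 } ⇒ 89/128
step 9: add Blue to get BRBRBBRRB; options L={ 0, 1/2, 5/8, 11/16, 89/128 } R={ 45/64, 23/32, 3/4, 1 } ⇒ 179/256
step 10: add Red to get BRBRBBRRBR; options L={ 0, 1/2, 5/8, 11/16, 89/128 } R={ 179/256, 45/64, 23/32, 3/4, 1 } ⇒ 357/512
step 11: add Red to get BRBRBBRRBRR; options L={ 0, 1/2, 5/8, 11/16, 89/128 } R={ 357/512, 179/256, 45/64, 23/32, 3/4, 1 } ⇒ 713/1024
step 12: add Blue to get BRBRBBRRBRRB; options L={ 0, 1/2, 5/8, 11/16, 89/128, 713/1024 } R={ 357/512, 179/256, 45/64, 23/32, 3/4, 1 } ⇒ 1427/2048
step 13: add Blue to get BRBRBBRRBRRBB; options L={ 0, 1/2, 5/8, 11/16, 89/128, 713/1024, 1427/2048 } R={ 357/512, 179/256, 45/64, 23/32, 3/4, 1 } ⇒ 2855/4096
step 14: add Red to get BRBRBBRRBRRBBR; options L={ 0, 1/2, 5/8, 11/16, 89/128, 713/1024, 1427/2048 } R={ 2855/4096, 357/512, 179/256, 45/64, 23/32, 3/4, 1 } ⇒ 5709/8192
step 15: add Blue to get BRBRBBRRBRRBBRB; options L={ 0, 1/2, 5/8, 11/16, 89/128, 713/1024, 1427/2048, 5709/8192 } R={ 2855/4096, 357/512, 179/256, 45/64, 23/32, 3/4, 1 } ⇒ 11419/16384

11419/16384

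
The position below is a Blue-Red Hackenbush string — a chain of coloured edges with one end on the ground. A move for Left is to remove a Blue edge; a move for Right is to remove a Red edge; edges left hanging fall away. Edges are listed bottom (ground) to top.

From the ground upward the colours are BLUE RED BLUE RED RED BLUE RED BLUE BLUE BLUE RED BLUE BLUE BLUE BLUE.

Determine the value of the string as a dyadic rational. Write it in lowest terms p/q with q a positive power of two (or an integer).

Recurse on prefixes of the 15-edge string BLUE RED BLUE RED RED BLUE RED BLUE BLUE BLUE RED BLUE BLUE BLUE BLUE:
B: Left { 0 }, Right {  } so simplest 1
BR: Left { 0 }, Right { 1 } so simplest 1/2
BRB: Left { 0, 1/2 }, Right { 1 } so simplest 3/4
BRBR: Left { 0, 1/2 }, Right { 3/4, 1 } so simplest 5/8
BRBRR: Left { 0, 1/2 }, Right { 5/8, 3/4, 1 } so simplest 9/16
BRBRRB: Left { 0, 1/2, 9/16 }, Right { 5/8, 3/4, 1 } so simplest 19/32
BRBRRBR: Left { 0, 1/2, 9/16 }, Right { 19/32, 5/8, 3/4, 1 } so simplest 37/64
BRBRRBRB: Left { 0, 1/2, 9/16, 37/64 }, Right { 19/32, 5/8, 3/4, 1 } so simplest 75/128
BRBRRBRBB: Left { 0, 1/2, 9/16, 37/64, 75/128 }, Right { 19/32, 5/8, 3/4, 1 } so simplest 151/256
BRBRRBRBBB: Left { 0, 1/2, 9/16, 37/64, 75/128, 151/256 }, Right { 19/32, 5/8, 3/4, 1 } so simplest 303/512
BRBRRBRBBBR: Left { 0, 1/2, 9/16, 37/64, 75/128, 151/256 }, Right { 303/512, 19/32, 5/8, 3/4, 1 } so simplest 605/1024
BRBRRBRBBBRB: Left { 0, 1/2, 9/16, 37/64, 75/128, 151/256, 605/1024 }, Right { 303/512, 19/32, 5/8, 3/4, 1 } so simplest 1211/2048
BRBRRBRBBBRBB: Left { 0, 1/2, 9/16, 37/64, 75/128, 151/256, 605/1024, 1211/2048 }, Right { 303/512, 19/32, 5/8, 3/4, 1 } so simplest 2423/4096
BRBRRBRBBBRBBB: Left { 0, 1/2, 9/16, 37/64, 75/128, 151/256, 605/1024, 1211/2048, 2423/4096 }, Right { 303/512, 19/32, 5/8, 3/4, 1 } so simplest 4847/8192
BRBRRBRBBBRBBBB: Left { 0, 1/2, 9/16, 37/64, 75/128, 151/256, 605/1024, 1211/2048, 2423/4096, 4847/8192 }, Right { 303/512, 19/32, 5/8, 3/4, 1 } so simplest 9695/16384

9695/16384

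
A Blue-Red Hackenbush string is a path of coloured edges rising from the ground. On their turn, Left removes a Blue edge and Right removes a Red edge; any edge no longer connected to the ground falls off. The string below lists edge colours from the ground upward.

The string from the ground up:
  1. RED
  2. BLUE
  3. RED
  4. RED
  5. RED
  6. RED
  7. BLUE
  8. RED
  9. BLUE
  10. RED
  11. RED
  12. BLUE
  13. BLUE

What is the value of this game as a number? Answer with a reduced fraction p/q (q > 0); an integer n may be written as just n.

1 of 13 · R · max L −∞ · min R 0 = -1
2 of 13 · RB · max L -1 · min R 0 = -1/2
3 of 13 · RBR · max L -1 · min R -1/2 = -3/4
4 of 13 · RBRR · max L -1 · min R -3/4 = -7/8
5 of 13 · RBRRR · max L -1 · min R -7/8 = -15/16
6 of 13 · RBRRRR · max L -1 · min R -15/16 = -31/32
7 of 13 · RBRRRRB · max L -31/32 · min R -15/16 = -61/64
8 of 13 · RBRRRRBR · max L -31/32 · min R -61/64 = -123/128
9 of 13 · RBRRRRBRB · max L -123/128 · min R -61/64 = -245/256
10 of 13 · RBRRRRBRBR · max L -123/128 · min R -245/256 = -491/512
11 of 13 · RBRRRRBRBRR · max L -123/128 · min R -491/512 = -983/1024
12 of 13 · RBRRRRBRBRRB · max L -983/1024 · min R -491/512 = -1965/2048
13 of 13 · RBRRRRBRBRRBB · max L -1965/2048 · min R -491/512 = -3929/4096

-3929/4096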